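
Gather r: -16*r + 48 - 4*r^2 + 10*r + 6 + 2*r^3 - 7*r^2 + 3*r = 2*r^3 - 11*r^2 - 3*r + 54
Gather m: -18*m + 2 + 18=20 - 18*m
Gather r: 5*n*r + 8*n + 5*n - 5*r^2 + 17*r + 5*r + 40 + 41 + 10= 13*n - 5*r^2 + r*(5*n + 22) + 91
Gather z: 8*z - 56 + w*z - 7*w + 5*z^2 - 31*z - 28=-7*w + 5*z^2 + z*(w - 23) - 84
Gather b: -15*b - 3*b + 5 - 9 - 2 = -18*b - 6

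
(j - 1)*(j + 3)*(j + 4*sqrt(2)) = j^3 + 2*j^2 + 4*sqrt(2)*j^2 - 3*j + 8*sqrt(2)*j - 12*sqrt(2)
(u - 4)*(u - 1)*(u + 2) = u^3 - 3*u^2 - 6*u + 8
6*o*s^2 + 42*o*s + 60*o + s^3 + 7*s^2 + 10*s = (6*o + s)*(s + 2)*(s + 5)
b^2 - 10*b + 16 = (b - 8)*(b - 2)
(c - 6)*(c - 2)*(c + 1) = c^3 - 7*c^2 + 4*c + 12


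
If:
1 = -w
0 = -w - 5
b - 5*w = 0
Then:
No Solution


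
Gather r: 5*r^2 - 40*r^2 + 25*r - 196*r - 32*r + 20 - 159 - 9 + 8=-35*r^2 - 203*r - 140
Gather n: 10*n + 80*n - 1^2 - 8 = 90*n - 9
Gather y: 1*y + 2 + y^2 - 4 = y^2 + y - 2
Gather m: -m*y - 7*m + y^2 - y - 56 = m*(-y - 7) + y^2 - y - 56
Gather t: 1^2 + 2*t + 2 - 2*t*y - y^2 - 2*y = t*(2 - 2*y) - y^2 - 2*y + 3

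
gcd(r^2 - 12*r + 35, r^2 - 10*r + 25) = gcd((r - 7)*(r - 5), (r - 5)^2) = r - 5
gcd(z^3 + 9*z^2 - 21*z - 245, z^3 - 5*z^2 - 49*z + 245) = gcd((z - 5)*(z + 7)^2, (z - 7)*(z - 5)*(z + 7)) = z^2 + 2*z - 35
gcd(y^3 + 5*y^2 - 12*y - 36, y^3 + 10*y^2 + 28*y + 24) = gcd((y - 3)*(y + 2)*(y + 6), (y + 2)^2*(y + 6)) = y^2 + 8*y + 12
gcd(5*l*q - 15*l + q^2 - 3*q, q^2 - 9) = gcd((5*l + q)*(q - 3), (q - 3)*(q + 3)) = q - 3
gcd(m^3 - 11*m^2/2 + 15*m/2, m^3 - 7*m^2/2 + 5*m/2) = m^2 - 5*m/2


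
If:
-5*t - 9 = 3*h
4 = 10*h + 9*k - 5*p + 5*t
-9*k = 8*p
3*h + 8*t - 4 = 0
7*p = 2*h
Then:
No Solution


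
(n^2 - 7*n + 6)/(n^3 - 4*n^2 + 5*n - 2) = (n - 6)/(n^2 - 3*n + 2)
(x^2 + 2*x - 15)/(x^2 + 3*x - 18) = (x + 5)/(x + 6)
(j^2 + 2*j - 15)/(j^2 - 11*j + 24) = (j + 5)/(j - 8)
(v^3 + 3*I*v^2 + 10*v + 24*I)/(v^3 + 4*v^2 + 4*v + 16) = (v^2 + I*v + 12)/(v^2 + 2*v*(2 - I) - 8*I)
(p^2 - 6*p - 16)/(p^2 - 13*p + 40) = (p + 2)/(p - 5)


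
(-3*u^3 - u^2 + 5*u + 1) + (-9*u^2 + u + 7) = -3*u^3 - 10*u^2 + 6*u + 8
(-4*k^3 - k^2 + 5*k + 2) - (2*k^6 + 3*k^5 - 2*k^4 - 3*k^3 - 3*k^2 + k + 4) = -2*k^6 - 3*k^5 + 2*k^4 - k^3 + 2*k^2 + 4*k - 2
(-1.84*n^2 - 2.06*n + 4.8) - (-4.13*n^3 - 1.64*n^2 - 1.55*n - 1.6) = 4.13*n^3 - 0.2*n^2 - 0.51*n + 6.4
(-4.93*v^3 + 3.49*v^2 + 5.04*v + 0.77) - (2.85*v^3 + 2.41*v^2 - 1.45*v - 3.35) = -7.78*v^3 + 1.08*v^2 + 6.49*v + 4.12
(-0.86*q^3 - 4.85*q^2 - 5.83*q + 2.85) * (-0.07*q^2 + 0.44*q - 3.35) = 0.0602*q^5 - 0.0389*q^4 + 1.1551*q^3 + 13.4828*q^2 + 20.7845*q - 9.5475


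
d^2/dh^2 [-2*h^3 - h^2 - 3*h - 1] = -12*h - 2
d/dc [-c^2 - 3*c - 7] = -2*c - 3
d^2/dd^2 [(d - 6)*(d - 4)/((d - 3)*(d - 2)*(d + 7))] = 2*(d^6 - 30*d^5 + 171*d^4 - 182*d^3 + 468*d^2 - 4680*d + 7752)/(d^9 + 6*d^8 - 75*d^7 - 214*d^6 + 2679*d^5 - 1758*d^4 - 33713*d^3 + 116550*d^2 - 153468*d + 74088)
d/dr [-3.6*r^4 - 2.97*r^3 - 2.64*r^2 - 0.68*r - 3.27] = -14.4*r^3 - 8.91*r^2 - 5.28*r - 0.68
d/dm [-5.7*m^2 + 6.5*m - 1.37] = 6.5 - 11.4*m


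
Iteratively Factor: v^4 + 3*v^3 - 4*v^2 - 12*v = (v + 3)*(v^3 - 4*v) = v*(v + 3)*(v^2 - 4) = v*(v - 2)*(v + 3)*(v + 2)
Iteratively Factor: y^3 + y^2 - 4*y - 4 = (y + 2)*(y^2 - y - 2) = (y + 1)*(y + 2)*(y - 2)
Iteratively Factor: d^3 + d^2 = (d)*(d^2 + d) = d^2*(d + 1)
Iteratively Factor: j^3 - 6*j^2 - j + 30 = (j - 3)*(j^2 - 3*j - 10) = (j - 5)*(j - 3)*(j + 2)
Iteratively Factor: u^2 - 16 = (u - 4)*(u + 4)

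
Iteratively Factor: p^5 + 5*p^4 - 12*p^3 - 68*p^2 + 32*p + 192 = (p + 4)*(p^4 + p^3 - 16*p^2 - 4*p + 48) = (p + 4)^2*(p^3 - 3*p^2 - 4*p + 12) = (p + 2)*(p + 4)^2*(p^2 - 5*p + 6) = (p - 2)*(p + 2)*(p + 4)^2*(p - 3)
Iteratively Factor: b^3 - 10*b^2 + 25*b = (b)*(b^2 - 10*b + 25) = b*(b - 5)*(b - 5)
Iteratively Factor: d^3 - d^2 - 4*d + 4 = (d + 2)*(d^2 - 3*d + 2) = (d - 1)*(d + 2)*(d - 2)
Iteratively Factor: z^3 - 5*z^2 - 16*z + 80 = (z + 4)*(z^2 - 9*z + 20) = (z - 5)*(z + 4)*(z - 4)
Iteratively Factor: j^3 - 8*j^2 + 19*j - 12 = (j - 1)*(j^2 - 7*j + 12) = (j - 3)*(j - 1)*(j - 4)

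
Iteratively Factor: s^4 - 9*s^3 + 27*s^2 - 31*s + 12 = (s - 3)*(s^3 - 6*s^2 + 9*s - 4) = (s - 3)*(s - 1)*(s^2 - 5*s + 4) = (s - 4)*(s - 3)*(s - 1)*(s - 1)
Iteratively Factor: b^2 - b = (b - 1)*(b)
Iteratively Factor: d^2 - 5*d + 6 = (d - 3)*(d - 2)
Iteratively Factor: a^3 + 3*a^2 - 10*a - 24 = (a + 4)*(a^2 - a - 6) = (a + 2)*(a + 4)*(a - 3)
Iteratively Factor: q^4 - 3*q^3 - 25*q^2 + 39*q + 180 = (q - 4)*(q^3 + q^2 - 21*q - 45) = (q - 4)*(q + 3)*(q^2 - 2*q - 15) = (q - 4)*(q + 3)^2*(q - 5)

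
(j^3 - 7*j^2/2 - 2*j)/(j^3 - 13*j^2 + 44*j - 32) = j*(2*j + 1)/(2*(j^2 - 9*j + 8))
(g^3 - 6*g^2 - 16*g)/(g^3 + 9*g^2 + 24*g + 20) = g*(g - 8)/(g^2 + 7*g + 10)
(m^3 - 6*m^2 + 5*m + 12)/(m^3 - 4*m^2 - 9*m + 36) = (m + 1)/(m + 3)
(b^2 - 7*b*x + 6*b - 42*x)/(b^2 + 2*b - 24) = (b - 7*x)/(b - 4)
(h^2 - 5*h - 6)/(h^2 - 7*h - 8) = (h - 6)/(h - 8)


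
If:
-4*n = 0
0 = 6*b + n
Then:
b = 0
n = 0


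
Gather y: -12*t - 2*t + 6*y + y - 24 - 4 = -14*t + 7*y - 28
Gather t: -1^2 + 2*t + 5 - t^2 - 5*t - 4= -t^2 - 3*t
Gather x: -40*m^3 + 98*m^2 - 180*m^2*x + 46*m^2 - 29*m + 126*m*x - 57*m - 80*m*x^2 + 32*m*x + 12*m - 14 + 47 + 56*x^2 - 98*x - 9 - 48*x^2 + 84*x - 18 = -40*m^3 + 144*m^2 - 74*m + x^2*(8 - 80*m) + x*(-180*m^2 + 158*m - 14) + 6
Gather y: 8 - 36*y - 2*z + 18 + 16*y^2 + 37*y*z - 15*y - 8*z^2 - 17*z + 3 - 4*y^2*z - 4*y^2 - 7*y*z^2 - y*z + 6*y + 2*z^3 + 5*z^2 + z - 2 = y^2*(12 - 4*z) + y*(-7*z^2 + 36*z - 45) + 2*z^3 - 3*z^2 - 18*z + 27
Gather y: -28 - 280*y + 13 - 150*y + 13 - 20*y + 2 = -450*y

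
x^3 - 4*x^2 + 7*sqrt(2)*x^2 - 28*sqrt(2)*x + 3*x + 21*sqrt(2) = (x - 3)*(x - 1)*(x + 7*sqrt(2))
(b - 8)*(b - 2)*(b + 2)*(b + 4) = b^4 - 4*b^3 - 36*b^2 + 16*b + 128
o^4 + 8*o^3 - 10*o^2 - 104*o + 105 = (o - 3)*(o - 1)*(o + 5)*(o + 7)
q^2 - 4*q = q*(q - 4)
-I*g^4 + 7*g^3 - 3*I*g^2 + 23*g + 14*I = (g - 2*I)*(g + I)*(g + 7*I)*(-I*g + 1)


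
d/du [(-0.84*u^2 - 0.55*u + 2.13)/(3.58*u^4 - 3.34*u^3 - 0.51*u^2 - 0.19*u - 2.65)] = (6.0144*u^5 + 3.1014*u^4 - 34.1756*u^3 + 21.2217*u^2 + 6.6246*u + 1.8622)/(12.8164*u^8 - 23.9144*u^7 + 7.504*u^6 + 2.0464*u^5 - 17.4447*u^4 + 17.8958*u^3 + 2.7391*u^2 + 1.007*u + 7.0225)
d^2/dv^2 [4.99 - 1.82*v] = 0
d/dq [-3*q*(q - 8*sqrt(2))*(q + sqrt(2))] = -9*q^2 + 42*sqrt(2)*q + 48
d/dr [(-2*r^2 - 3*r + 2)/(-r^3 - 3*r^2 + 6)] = (-3*r*(r + 2)*(2*r^2 + 3*r - 2) + (4*r + 3)*(r^3 + 3*r^2 - 6))/(r^3 + 3*r^2 - 6)^2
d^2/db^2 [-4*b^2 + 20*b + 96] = -8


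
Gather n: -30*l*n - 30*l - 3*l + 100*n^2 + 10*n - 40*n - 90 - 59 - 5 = -33*l + 100*n^2 + n*(-30*l - 30) - 154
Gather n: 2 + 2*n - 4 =2*n - 2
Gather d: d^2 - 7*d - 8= d^2 - 7*d - 8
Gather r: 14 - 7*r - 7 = 7 - 7*r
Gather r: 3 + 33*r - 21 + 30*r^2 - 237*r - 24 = 30*r^2 - 204*r - 42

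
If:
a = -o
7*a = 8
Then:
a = 8/7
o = -8/7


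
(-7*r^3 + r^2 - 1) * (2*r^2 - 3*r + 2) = -14*r^5 + 23*r^4 - 17*r^3 + 3*r - 2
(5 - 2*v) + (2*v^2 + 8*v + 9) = 2*v^2 + 6*v + 14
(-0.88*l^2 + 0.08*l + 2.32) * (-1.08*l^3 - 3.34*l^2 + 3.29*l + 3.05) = 0.9504*l^5 + 2.8528*l^4 - 5.668*l^3 - 10.1696*l^2 + 7.8768*l + 7.076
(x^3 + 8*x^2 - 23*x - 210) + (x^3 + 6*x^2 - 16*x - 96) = 2*x^3 + 14*x^2 - 39*x - 306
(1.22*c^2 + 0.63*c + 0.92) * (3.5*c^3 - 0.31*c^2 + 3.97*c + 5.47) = 4.27*c^5 + 1.8268*c^4 + 7.8681*c^3 + 8.8893*c^2 + 7.0985*c + 5.0324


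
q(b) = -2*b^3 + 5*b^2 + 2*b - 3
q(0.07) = -2.84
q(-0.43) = -2.78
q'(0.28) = 4.33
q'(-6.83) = -346.19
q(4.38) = -66.37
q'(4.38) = -69.31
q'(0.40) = 5.04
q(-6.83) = 853.81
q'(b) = -6*b^2 + 10*b + 2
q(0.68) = 0.04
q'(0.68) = 6.03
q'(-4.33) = -153.79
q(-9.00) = 1842.00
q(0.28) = -2.09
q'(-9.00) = -574.00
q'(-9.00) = -574.00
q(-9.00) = 1842.00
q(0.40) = -1.53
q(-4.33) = 244.45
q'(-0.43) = -3.41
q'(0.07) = 2.67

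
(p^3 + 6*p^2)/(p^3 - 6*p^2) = (p + 6)/(p - 6)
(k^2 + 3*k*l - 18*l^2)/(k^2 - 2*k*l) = (k^2 + 3*k*l - 18*l^2)/(k*(k - 2*l))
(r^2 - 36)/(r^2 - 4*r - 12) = (r + 6)/(r + 2)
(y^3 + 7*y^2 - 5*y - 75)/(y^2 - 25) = (y^2 + 2*y - 15)/(y - 5)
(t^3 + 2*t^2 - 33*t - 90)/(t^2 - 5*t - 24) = (t^2 - t - 30)/(t - 8)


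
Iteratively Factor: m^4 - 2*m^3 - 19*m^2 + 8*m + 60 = (m + 3)*(m^3 - 5*m^2 - 4*m + 20) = (m - 2)*(m + 3)*(m^2 - 3*m - 10) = (m - 5)*(m - 2)*(m + 3)*(m + 2)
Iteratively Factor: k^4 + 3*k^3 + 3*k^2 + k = (k + 1)*(k^3 + 2*k^2 + k) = k*(k + 1)*(k^2 + 2*k + 1) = k*(k + 1)^2*(k + 1)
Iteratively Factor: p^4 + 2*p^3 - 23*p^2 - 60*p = (p + 4)*(p^3 - 2*p^2 - 15*p) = p*(p + 4)*(p^2 - 2*p - 15) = p*(p - 5)*(p + 4)*(p + 3)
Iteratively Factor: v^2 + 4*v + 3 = (v + 1)*(v + 3)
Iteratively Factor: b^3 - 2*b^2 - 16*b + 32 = (b - 4)*(b^2 + 2*b - 8) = (b - 4)*(b - 2)*(b + 4)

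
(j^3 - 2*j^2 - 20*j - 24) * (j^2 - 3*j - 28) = j^5 - 5*j^4 - 42*j^3 + 92*j^2 + 632*j + 672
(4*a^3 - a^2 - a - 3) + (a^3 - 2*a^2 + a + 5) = 5*a^3 - 3*a^2 + 2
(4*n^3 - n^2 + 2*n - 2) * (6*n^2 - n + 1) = 24*n^5 - 10*n^4 + 17*n^3 - 15*n^2 + 4*n - 2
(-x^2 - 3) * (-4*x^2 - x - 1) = 4*x^4 + x^3 + 13*x^2 + 3*x + 3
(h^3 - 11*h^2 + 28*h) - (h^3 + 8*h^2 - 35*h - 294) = -19*h^2 + 63*h + 294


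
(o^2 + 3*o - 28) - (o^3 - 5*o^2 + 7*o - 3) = -o^3 + 6*o^2 - 4*o - 25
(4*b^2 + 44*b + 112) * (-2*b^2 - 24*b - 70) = -8*b^4 - 184*b^3 - 1560*b^2 - 5768*b - 7840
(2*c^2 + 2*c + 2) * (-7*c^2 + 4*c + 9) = -14*c^4 - 6*c^3 + 12*c^2 + 26*c + 18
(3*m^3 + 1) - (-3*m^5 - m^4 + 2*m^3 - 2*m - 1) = 3*m^5 + m^4 + m^3 + 2*m + 2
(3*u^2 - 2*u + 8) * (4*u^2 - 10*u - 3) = 12*u^4 - 38*u^3 + 43*u^2 - 74*u - 24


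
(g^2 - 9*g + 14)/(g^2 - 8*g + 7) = (g - 2)/(g - 1)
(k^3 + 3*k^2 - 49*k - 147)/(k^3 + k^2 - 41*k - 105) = (k + 7)/(k + 5)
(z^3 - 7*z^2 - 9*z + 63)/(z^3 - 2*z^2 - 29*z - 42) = (z - 3)/(z + 2)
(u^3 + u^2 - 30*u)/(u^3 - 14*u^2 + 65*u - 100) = u*(u + 6)/(u^2 - 9*u + 20)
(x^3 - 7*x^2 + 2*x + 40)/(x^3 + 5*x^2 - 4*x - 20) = (x^2 - 9*x + 20)/(x^2 + 3*x - 10)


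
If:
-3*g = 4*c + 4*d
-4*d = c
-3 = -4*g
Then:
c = -3/4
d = 3/16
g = 3/4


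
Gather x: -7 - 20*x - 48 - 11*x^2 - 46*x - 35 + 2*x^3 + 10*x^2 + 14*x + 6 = 2*x^3 - x^2 - 52*x - 84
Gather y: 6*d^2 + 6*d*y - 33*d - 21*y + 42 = 6*d^2 - 33*d + y*(6*d - 21) + 42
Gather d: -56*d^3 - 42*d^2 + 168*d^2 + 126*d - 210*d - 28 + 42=-56*d^3 + 126*d^2 - 84*d + 14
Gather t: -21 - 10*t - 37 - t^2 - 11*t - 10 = -t^2 - 21*t - 68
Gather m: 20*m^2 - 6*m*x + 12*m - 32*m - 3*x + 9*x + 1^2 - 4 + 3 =20*m^2 + m*(-6*x - 20) + 6*x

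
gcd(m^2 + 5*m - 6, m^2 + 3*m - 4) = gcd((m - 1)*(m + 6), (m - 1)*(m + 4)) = m - 1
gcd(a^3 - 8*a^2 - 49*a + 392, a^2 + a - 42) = a + 7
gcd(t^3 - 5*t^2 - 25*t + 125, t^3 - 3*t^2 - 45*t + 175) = t^2 - 10*t + 25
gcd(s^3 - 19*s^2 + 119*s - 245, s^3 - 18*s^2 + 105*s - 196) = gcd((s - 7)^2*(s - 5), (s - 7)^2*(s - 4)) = s^2 - 14*s + 49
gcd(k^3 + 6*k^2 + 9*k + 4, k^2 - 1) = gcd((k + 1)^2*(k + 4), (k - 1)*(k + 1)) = k + 1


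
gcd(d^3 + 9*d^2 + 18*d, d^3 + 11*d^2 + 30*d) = d^2 + 6*d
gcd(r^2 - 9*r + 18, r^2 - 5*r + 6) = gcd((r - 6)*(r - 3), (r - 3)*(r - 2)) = r - 3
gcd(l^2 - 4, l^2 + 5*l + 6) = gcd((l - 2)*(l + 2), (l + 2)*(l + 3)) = l + 2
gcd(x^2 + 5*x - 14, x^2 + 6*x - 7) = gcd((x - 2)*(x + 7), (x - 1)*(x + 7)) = x + 7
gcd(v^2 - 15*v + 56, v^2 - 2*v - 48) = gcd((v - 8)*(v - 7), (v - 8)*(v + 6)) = v - 8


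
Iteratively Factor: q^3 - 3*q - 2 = (q - 2)*(q^2 + 2*q + 1) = (q - 2)*(q + 1)*(q + 1)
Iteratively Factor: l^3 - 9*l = (l - 3)*(l^2 + 3*l) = (l - 3)*(l + 3)*(l)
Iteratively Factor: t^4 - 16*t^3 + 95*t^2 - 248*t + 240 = (t - 4)*(t^3 - 12*t^2 + 47*t - 60) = (t - 5)*(t - 4)*(t^2 - 7*t + 12) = (t - 5)*(t - 4)^2*(t - 3)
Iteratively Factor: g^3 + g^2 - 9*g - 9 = (g + 1)*(g^2 - 9) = (g - 3)*(g + 1)*(g + 3)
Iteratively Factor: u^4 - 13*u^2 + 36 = (u - 2)*(u^3 + 2*u^2 - 9*u - 18) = (u - 2)*(u + 2)*(u^2 - 9) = (u - 2)*(u + 2)*(u + 3)*(u - 3)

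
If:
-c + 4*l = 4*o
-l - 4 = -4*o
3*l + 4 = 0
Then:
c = -8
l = -4/3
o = 2/3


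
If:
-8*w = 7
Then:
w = -7/8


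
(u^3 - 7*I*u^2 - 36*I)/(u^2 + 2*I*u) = u - 9*I - 18/u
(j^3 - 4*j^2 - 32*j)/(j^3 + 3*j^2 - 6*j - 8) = j*(j - 8)/(j^2 - j - 2)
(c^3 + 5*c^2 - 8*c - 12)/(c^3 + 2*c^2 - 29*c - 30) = (c - 2)/(c - 5)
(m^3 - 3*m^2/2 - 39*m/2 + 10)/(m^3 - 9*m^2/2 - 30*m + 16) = (m - 5)/(m - 8)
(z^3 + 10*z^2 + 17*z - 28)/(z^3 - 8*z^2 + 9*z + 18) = (z^3 + 10*z^2 + 17*z - 28)/(z^3 - 8*z^2 + 9*z + 18)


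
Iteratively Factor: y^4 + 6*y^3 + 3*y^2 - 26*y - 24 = (y + 4)*(y^3 + 2*y^2 - 5*y - 6) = (y - 2)*(y + 4)*(y^2 + 4*y + 3) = (y - 2)*(y + 3)*(y + 4)*(y + 1)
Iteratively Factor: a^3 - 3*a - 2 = (a + 1)*(a^2 - a - 2) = (a - 2)*(a + 1)*(a + 1)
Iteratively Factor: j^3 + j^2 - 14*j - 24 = (j + 2)*(j^2 - j - 12) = (j + 2)*(j + 3)*(j - 4)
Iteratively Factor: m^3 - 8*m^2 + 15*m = (m)*(m^2 - 8*m + 15) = m*(m - 3)*(m - 5)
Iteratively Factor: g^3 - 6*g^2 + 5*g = (g - 1)*(g^2 - 5*g) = (g - 5)*(g - 1)*(g)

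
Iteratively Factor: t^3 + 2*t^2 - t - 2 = (t - 1)*(t^2 + 3*t + 2) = (t - 1)*(t + 2)*(t + 1)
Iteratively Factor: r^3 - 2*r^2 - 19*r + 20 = (r + 4)*(r^2 - 6*r + 5) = (r - 1)*(r + 4)*(r - 5)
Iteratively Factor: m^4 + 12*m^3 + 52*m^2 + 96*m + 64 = (m + 2)*(m^3 + 10*m^2 + 32*m + 32) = (m + 2)*(m + 4)*(m^2 + 6*m + 8) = (m + 2)^2*(m + 4)*(m + 4)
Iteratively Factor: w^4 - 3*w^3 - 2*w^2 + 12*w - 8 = (w - 2)*(w^3 - w^2 - 4*w + 4) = (w - 2)*(w + 2)*(w^2 - 3*w + 2) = (w - 2)*(w - 1)*(w + 2)*(w - 2)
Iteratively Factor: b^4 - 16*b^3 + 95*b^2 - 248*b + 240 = (b - 5)*(b^3 - 11*b^2 + 40*b - 48) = (b - 5)*(b - 4)*(b^2 - 7*b + 12) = (b - 5)*(b - 4)*(b - 3)*(b - 4)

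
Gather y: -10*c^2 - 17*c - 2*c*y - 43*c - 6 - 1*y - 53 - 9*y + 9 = -10*c^2 - 60*c + y*(-2*c - 10) - 50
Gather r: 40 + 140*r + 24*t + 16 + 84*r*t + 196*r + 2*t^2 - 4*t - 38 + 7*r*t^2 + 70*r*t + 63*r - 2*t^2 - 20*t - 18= r*(7*t^2 + 154*t + 399)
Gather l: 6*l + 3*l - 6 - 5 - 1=9*l - 12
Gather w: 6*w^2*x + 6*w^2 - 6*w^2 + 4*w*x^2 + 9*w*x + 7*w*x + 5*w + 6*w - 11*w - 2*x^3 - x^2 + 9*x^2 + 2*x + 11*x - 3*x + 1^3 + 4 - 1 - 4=6*w^2*x + w*(4*x^2 + 16*x) - 2*x^3 + 8*x^2 + 10*x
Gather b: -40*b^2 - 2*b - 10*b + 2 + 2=-40*b^2 - 12*b + 4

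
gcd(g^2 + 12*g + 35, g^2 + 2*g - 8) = 1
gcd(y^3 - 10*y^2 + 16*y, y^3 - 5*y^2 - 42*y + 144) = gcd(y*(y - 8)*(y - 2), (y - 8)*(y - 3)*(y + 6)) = y - 8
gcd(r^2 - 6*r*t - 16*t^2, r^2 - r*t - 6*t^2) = r + 2*t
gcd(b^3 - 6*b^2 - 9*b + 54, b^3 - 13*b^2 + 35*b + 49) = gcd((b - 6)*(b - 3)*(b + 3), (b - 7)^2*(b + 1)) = 1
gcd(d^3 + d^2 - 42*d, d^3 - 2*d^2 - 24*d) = d^2 - 6*d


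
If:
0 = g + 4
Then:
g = -4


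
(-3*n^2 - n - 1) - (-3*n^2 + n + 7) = -2*n - 8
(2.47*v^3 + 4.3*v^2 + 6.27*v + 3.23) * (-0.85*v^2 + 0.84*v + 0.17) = -2.0995*v^5 - 1.5802*v^4 - 1.2976*v^3 + 3.2523*v^2 + 3.7791*v + 0.5491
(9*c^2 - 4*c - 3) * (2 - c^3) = -9*c^5 + 4*c^4 + 3*c^3 + 18*c^2 - 8*c - 6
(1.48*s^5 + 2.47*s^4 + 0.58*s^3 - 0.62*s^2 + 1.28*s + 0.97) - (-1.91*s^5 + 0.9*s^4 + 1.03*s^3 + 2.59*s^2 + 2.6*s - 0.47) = 3.39*s^5 + 1.57*s^4 - 0.45*s^3 - 3.21*s^2 - 1.32*s + 1.44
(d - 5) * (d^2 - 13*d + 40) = d^3 - 18*d^2 + 105*d - 200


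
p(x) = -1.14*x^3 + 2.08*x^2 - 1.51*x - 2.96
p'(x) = -3.42*x^2 + 4.16*x - 1.51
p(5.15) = -111.28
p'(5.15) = -70.79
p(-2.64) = 36.50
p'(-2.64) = -36.33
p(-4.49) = 148.94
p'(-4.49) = -89.14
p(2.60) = -12.86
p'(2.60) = -13.81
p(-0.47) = -1.67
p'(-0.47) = -4.22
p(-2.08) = 19.44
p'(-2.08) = -24.96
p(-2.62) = 35.78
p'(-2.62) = -35.89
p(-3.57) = 80.81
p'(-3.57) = -59.95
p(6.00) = -183.38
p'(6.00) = -99.67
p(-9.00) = 1010.17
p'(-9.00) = -315.97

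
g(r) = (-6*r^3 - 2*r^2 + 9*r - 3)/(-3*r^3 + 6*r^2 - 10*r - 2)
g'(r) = (-18*r^2 - 4*r + 9)/(-3*r^3 + 6*r^2 - 10*r - 2) + (9*r^2 - 12*r + 10)*(-6*r^3 - 2*r^2 + 9*r - 3)/(-3*r^3 + 6*r^2 - 10*r - 2)^2 = (-42*r^4 + 174*r^3 - 25*r^2 + 44*r - 48)/(9*r^6 - 36*r^5 + 96*r^4 - 108*r^3 + 76*r^2 + 40*r + 4)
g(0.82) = 0.03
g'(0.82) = 0.79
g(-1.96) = 0.27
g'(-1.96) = -0.54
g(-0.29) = -3.81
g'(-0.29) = -30.87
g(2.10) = 1.99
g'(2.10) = 1.23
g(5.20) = 2.72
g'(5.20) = -0.07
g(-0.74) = -0.84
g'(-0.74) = -1.81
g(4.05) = 2.78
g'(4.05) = -0.00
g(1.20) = 0.52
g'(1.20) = 1.64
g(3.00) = 2.64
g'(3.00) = 0.33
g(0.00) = 1.50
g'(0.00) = -12.00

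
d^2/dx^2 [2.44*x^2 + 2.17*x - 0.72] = 4.88000000000000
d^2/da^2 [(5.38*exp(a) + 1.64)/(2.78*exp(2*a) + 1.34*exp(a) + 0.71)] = (41.578792*exp(4*a) + 30.656728*exp(3*a) - 45.38628*exp(2*a) - 15.121876*exp(a) + 1.151762)*exp(a)/(21.484952*exp(6*a) + 31.068168*exp(5*a) + 31.436796*exp(4*a) + 18.275456*exp(3*a) + 8.028822*exp(2*a) + 2.026482*exp(a) + 0.357911)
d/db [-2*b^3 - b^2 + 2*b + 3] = -6*b^2 - 2*b + 2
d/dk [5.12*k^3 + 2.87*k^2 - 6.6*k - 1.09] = 15.36*k^2 + 5.74*k - 6.6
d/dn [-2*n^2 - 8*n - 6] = -4*n - 8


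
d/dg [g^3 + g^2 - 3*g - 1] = 3*g^2 + 2*g - 3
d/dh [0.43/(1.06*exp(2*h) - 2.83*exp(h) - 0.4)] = (1.2169 - 0.9116*exp(h))*exp(h)/(-1.06*exp(2*h) + 2.83*exp(h) + 0.4)^2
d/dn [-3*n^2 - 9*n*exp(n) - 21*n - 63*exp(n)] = -9*n*exp(n) - 6*n - 72*exp(n) - 21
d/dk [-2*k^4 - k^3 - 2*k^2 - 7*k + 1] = -8*k^3 - 3*k^2 - 4*k - 7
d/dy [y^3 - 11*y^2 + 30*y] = 3*y^2 - 22*y + 30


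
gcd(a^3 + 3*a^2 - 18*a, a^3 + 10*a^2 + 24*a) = a^2 + 6*a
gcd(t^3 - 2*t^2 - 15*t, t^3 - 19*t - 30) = t^2 - 2*t - 15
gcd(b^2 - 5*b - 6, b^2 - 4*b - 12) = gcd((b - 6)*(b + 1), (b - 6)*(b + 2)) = b - 6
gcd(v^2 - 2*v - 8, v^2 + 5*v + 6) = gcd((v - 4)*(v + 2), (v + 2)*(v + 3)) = v + 2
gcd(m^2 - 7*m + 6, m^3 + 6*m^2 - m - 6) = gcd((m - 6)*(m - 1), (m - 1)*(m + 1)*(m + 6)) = m - 1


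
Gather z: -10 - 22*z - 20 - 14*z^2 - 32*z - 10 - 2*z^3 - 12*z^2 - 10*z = -2*z^3 - 26*z^2 - 64*z - 40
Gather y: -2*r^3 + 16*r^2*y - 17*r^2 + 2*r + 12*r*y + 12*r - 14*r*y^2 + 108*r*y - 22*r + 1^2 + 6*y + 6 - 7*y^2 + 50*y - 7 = -2*r^3 - 17*r^2 - 8*r + y^2*(-14*r - 7) + y*(16*r^2 + 120*r + 56)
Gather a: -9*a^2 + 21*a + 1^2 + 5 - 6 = -9*a^2 + 21*a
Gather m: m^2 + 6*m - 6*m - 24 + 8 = m^2 - 16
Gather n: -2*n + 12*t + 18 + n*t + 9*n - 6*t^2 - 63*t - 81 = n*(t + 7) - 6*t^2 - 51*t - 63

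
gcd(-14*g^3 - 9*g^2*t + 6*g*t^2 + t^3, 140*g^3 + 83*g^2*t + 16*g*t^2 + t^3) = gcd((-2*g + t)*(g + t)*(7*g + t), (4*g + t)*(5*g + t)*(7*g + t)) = 7*g + t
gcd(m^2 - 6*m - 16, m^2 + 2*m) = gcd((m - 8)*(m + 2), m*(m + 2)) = m + 2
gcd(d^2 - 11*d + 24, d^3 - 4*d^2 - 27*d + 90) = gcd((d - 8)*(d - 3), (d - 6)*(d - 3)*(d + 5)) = d - 3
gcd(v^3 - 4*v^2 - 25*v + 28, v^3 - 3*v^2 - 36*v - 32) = v + 4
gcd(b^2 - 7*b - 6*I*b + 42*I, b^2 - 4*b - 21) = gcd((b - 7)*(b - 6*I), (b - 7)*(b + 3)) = b - 7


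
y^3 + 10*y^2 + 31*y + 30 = (y + 2)*(y + 3)*(y + 5)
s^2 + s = s*(s + 1)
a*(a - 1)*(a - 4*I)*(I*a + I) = I*a^4 + 4*a^3 - I*a^2 - 4*a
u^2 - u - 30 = (u - 6)*(u + 5)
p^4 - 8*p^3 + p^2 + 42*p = p*(p - 7)*(p - 3)*(p + 2)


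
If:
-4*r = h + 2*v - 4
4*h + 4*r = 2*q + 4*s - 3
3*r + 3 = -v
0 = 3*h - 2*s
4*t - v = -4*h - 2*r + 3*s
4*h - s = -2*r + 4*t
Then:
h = 64/11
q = -17/2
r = -23/11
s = 96/11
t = 57/22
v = 36/11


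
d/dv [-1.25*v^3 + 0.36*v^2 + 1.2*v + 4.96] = -3.75*v^2 + 0.72*v + 1.2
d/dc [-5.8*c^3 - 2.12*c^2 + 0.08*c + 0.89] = -17.4*c^2 - 4.24*c + 0.08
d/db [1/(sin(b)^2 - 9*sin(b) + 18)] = (9 - 2*sin(b))*cos(b)/(sin(b)^2 - 9*sin(b) + 18)^2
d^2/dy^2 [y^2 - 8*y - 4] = 2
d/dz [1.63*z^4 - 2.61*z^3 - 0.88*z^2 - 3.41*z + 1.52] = 6.52*z^3 - 7.83*z^2 - 1.76*z - 3.41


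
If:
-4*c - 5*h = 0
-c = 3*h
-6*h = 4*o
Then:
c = 0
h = 0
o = 0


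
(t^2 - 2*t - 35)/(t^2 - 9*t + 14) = (t + 5)/(t - 2)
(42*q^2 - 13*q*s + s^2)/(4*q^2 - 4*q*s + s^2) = (42*q^2 - 13*q*s + s^2)/(4*q^2 - 4*q*s + s^2)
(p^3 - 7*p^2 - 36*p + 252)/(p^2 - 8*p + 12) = (p^2 - p - 42)/(p - 2)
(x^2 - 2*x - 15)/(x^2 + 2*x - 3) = (x - 5)/(x - 1)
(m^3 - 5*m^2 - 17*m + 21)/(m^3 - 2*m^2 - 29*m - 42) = (m - 1)/(m + 2)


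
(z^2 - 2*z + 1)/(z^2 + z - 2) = (z - 1)/(z + 2)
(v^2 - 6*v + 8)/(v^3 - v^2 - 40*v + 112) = (v - 2)/(v^2 + 3*v - 28)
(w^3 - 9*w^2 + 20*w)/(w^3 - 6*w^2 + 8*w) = (w - 5)/(w - 2)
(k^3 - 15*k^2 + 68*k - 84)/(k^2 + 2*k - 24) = (k^3 - 15*k^2 + 68*k - 84)/(k^2 + 2*k - 24)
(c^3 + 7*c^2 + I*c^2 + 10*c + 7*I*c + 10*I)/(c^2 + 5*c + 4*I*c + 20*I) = (c^2 + c*(2 + I) + 2*I)/(c + 4*I)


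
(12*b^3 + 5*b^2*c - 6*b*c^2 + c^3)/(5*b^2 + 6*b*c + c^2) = (12*b^2 - 7*b*c + c^2)/(5*b + c)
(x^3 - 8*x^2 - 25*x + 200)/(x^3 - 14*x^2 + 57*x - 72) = (x^2 - 25)/(x^2 - 6*x + 9)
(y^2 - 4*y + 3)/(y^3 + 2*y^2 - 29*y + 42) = (y - 1)/(y^2 + 5*y - 14)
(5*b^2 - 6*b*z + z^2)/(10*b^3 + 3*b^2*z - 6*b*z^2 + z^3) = (-b + z)/(-2*b^2 - b*z + z^2)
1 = 1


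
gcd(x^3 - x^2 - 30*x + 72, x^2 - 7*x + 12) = x^2 - 7*x + 12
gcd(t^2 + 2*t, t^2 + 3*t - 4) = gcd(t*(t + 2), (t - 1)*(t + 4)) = 1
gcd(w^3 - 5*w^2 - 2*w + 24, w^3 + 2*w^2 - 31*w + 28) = w - 4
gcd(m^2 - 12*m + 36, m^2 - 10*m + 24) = m - 6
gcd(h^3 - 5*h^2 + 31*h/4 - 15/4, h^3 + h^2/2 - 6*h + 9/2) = h^2 - 5*h/2 + 3/2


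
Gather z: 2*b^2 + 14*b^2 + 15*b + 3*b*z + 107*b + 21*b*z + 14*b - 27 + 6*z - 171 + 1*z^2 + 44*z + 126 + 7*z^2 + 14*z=16*b^2 + 136*b + 8*z^2 + z*(24*b + 64) - 72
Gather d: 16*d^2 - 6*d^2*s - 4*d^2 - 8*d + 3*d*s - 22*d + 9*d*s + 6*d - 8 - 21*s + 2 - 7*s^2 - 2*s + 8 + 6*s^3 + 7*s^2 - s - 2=d^2*(12 - 6*s) + d*(12*s - 24) + 6*s^3 - 24*s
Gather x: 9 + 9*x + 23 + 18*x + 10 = 27*x + 42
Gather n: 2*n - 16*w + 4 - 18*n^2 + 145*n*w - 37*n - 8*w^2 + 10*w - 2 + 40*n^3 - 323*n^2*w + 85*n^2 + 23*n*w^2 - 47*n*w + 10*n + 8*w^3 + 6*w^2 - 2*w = 40*n^3 + n^2*(67 - 323*w) + n*(23*w^2 + 98*w - 25) + 8*w^3 - 2*w^2 - 8*w + 2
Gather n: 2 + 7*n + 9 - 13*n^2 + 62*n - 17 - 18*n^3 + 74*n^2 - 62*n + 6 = -18*n^3 + 61*n^2 + 7*n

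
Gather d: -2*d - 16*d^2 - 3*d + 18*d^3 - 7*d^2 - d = 18*d^3 - 23*d^2 - 6*d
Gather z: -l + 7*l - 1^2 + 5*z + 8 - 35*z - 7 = 6*l - 30*z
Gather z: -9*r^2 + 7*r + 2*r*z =-9*r^2 + 2*r*z + 7*r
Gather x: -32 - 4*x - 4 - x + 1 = -5*x - 35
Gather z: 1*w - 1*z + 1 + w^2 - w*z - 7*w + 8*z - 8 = w^2 - 6*w + z*(7 - w) - 7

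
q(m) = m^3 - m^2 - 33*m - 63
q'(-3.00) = 0.00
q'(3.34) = -6.21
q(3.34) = -147.12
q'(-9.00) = 228.00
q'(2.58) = -18.19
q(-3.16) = -0.26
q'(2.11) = -23.86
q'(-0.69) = -30.19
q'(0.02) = -33.04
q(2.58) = -137.62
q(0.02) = -63.66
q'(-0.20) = -32.48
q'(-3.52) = 11.21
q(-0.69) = -41.03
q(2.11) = -127.69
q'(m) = 3*m^2 - 2*m - 33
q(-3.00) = 0.00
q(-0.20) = -56.45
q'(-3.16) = 3.28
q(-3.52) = -2.84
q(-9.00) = -576.00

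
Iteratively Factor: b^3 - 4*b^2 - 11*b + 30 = (b + 3)*(b^2 - 7*b + 10) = (b - 2)*(b + 3)*(b - 5)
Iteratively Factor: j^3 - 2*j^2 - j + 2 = (j + 1)*(j^2 - 3*j + 2) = (j - 2)*(j + 1)*(j - 1)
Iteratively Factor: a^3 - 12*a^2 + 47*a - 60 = (a - 5)*(a^2 - 7*a + 12) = (a - 5)*(a - 4)*(a - 3)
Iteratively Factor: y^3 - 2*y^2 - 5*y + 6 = (y - 3)*(y^2 + y - 2) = (y - 3)*(y - 1)*(y + 2)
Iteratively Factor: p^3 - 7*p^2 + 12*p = (p - 3)*(p^2 - 4*p) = p*(p - 3)*(p - 4)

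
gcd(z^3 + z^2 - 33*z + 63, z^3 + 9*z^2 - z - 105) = z^2 + 4*z - 21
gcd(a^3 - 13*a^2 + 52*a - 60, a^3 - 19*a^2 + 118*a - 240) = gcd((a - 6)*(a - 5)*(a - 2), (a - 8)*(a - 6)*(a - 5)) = a^2 - 11*a + 30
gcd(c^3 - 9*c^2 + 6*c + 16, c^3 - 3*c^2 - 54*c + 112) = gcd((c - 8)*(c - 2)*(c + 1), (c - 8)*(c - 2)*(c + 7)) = c^2 - 10*c + 16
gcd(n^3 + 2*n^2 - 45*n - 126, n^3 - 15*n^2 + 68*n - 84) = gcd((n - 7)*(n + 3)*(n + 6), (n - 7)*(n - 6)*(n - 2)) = n - 7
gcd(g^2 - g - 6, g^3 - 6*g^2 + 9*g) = g - 3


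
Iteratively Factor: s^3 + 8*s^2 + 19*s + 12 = (s + 3)*(s^2 + 5*s + 4) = (s + 1)*(s + 3)*(s + 4)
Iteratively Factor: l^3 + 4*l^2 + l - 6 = (l - 1)*(l^2 + 5*l + 6) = (l - 1)*(l + 2)*(l + 3)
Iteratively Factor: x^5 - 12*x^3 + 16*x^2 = (x + 4)*(x^4 - 4*x^3 + 4*x^2) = (x - 2)*(x + 4)*(x^3 - 2*x^2) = (x - 2)^2*(x + 4)*(x^2) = x*(x - 2)^2*(x + 4)*(x)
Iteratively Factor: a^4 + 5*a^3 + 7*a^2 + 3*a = (a + 3)*(a^3 + 2*a^2 + a) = (a + 1)*(a + 3)*(a^2 + a) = a*(a + 1)*(a + 3)*(a + 1)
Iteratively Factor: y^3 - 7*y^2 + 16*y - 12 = (y - 2)*(y^2 - 5*y + 6) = (y - 2)^2*(y - 3)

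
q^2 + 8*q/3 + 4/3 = (q + 2/3)*(q + 2)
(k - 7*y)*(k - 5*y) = k^2 - 12*k*y + 35*y^2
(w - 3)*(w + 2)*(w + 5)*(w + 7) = w^4 + 11*w^3 + 17*w^2 - 107*w - 210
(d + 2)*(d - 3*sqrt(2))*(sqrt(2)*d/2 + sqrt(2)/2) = sqrt(2)*d^3/2 - 3*d^2 + 3*sqrt(2)*d^2/2 - 9*d + sqrt(2)*d - 6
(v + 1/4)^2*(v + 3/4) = v^3 + 5*v^2/4 + 7*v/16 + 3/64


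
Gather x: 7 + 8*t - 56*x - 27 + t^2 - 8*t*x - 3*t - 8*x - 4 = t^2 + 5*t + x*(-8*t - 64) - 24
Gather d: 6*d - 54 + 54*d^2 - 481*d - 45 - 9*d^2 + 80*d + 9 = 45*d^2 - 395*d - 90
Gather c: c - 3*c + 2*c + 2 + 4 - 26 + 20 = 0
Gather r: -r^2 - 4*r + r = -r^2 - 3*r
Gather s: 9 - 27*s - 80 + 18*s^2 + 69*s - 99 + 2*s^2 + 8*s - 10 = 20*s^2 + 50*s - 180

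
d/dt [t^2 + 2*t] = 2*t + 2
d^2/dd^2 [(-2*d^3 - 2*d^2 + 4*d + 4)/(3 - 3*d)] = 4*(d^3 - 3*d^2 + 3*d - 3)/(3*(d^3 - 3*d^2 + 3*d - 1))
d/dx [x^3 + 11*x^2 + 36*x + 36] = 3*x^2 + 22*x + 36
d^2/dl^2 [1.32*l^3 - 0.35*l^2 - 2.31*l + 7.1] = 7.92*l - 0.7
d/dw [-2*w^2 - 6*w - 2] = -4*w - 6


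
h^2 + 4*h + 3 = (h + 1)*(h + 3)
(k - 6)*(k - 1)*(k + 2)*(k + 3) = k^4 - 2*k^3 - 23*k^2 - 12*k + 36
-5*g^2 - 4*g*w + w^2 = (-5*g + w)*(g + w)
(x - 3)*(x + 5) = x^2 + 2*x - 15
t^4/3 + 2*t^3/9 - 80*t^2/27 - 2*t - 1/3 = (t/3 + 1)*(t - 3)*(t + 1/3)^2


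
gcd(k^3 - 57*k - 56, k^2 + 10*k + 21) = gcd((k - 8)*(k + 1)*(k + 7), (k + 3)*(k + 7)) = k + 7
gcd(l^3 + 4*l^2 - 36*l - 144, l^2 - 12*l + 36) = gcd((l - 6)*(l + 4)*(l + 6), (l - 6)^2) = l - 6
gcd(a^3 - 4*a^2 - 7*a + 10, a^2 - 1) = a - 1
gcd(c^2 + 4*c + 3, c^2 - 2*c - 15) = c + 3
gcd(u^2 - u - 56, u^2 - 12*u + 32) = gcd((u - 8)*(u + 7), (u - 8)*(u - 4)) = u - 8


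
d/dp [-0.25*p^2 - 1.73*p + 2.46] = -0.5*p - 1.73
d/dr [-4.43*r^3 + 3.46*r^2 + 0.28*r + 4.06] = -13.29*r^2 + 6.92*r + 0.28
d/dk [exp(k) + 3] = exp(k)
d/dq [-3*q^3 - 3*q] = -9*q^2 - 3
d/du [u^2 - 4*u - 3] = 2*u - 4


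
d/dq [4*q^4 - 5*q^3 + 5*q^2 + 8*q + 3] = 16*q^3 - 15*q^2 + 10*q + 8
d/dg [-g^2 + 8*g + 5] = 8 - 2*g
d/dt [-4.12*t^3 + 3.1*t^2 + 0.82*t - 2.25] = -12.36*t^2 + 6.2*t + 0.82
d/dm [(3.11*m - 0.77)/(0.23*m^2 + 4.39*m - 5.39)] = (-0.7153*m^2 + 0.354200000000001*m - 13.3826)/(0.0529*m^4 + 2.0194*m^3 + 16.7927*m^2 - 47.3242*m + 29.0521)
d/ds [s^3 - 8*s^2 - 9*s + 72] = 3*s^2 - 16*s - 9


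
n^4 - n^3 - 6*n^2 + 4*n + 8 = (n - 2)^2*(n + 1)*(n + 2)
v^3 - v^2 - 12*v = v*(v - 4)*(v + 3)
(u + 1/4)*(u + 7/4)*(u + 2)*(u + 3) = u^4 + 7*u^3 + 263*u^2/16 + 227*u/16 + 21/8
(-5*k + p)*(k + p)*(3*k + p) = -15*k^3 - 17*k^2*p - k*p^2 + p^3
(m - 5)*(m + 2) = m^2 - 3*m - 10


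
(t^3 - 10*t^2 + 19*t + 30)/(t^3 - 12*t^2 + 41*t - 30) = (t + 1)/(t - 1)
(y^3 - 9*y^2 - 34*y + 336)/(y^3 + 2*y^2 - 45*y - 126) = (y - 8)/(y + 3)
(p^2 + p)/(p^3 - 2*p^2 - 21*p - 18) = p/(p^2 - 3*p - 18)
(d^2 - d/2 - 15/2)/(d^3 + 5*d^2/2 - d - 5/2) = (d - 3)/(d^2 - 1)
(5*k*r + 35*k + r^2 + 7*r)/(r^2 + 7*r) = (5*k + r)/r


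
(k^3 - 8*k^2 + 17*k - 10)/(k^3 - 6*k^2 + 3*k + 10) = (k - 1)/(k + 1)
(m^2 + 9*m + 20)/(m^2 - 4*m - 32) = (m + 5)/(m - 8)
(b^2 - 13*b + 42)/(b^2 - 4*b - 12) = (b - 7)/(b + 2)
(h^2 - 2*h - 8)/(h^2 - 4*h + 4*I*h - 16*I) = (h + 2)/(h + 4*I)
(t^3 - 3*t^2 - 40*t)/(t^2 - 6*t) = (t^2 - 3*t - 40)/(t - 6)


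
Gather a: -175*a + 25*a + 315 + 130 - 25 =420 - 150*a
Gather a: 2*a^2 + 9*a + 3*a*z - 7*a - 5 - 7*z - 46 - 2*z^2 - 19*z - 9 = 2*a^2 + a*(3*z + 2) - 2*z^2 - 26*z - 60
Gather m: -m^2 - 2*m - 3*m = -m^2 - 5*m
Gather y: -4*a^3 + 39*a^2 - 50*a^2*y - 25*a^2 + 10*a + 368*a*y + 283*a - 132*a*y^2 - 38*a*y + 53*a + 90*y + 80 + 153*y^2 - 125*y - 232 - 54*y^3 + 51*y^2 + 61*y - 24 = -4*a^3 + 14*a^2 + 346*a - 54*y^3 + y^2*(204 - 132*a) + y*(-50*a^2 + 330*a + 26) - 176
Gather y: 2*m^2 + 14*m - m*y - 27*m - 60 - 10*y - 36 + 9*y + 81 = 2*m^2 - 13*m + y*(-m - 1) - 15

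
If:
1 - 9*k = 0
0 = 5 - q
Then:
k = 1/9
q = 5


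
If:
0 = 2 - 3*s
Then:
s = 2/3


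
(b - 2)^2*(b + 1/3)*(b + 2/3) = b^4 - 3*b^3 + 2*b^2/9 + 28*b/9 + 8/9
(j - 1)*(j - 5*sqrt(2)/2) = j^2 - 5*sqrt(2)*j/2 - j + 5*sqrt(2)/2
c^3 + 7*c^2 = c^2*(c + 7)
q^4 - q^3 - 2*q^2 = q^2*(q - 2)*(q + 1)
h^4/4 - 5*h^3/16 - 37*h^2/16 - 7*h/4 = h*(h/4 + 1/4)*(h - 4)*(h + 7/4)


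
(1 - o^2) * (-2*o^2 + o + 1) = 2*o^4 - o^3 - 3*o^2 + o + 1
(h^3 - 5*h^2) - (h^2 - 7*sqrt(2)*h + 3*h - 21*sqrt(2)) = h^3 - 6*h^2 - 3*h + 7*sqrt(2)*h + 21*sqrt(2)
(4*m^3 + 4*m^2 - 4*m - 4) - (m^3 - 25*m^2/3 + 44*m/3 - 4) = 3*m^3 + 37*m^2/3 - 56*m/3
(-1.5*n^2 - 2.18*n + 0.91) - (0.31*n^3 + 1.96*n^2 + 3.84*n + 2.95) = -0.31*n^3 - 3.46*n^2 - 6.02*n - 2.04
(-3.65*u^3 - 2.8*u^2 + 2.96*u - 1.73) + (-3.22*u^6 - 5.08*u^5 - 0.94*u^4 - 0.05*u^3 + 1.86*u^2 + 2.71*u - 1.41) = -3.22*u^6 - 5.08*u^5 - 0.94*u^4 - 3.7*u^3 - 0.94*u^2 + 5.67*u - 3.14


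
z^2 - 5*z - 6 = (z - 6)*(z + 1)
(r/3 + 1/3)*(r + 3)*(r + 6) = r^3/3 + 10*r^2/3 + 9*r + 6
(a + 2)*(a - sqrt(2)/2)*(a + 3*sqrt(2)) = a^3 + 2*a^2 + 5*sqrt(2)*a^2/2 - 3*a + 5*sqrt(2)*a - 6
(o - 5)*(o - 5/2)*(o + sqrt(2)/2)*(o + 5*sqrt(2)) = o^4 - 15*o^3/2 + 11*sqrt(2)*o^3/2 - 165*sqrt(2)*o^2/4 + 35*o^2/2 - 75*o/2 + 275*sqrt(2)*o/4 + 125/2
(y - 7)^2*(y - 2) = y^3 - 16*y^2 + 77*y - 98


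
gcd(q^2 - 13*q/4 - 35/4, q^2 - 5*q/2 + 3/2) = 1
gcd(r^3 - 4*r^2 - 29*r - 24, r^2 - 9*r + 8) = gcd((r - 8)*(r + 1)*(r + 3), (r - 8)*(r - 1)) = r - 8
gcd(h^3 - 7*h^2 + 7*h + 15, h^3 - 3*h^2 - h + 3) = h^2 - 2*h - 3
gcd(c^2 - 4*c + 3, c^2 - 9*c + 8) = c - 1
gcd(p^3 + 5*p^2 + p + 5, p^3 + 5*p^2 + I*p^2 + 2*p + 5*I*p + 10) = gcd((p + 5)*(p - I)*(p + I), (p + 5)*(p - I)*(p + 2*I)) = p^2 + p*(5 - I) - 5*I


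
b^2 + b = b*(b + 1)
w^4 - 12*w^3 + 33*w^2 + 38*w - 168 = (w - 7)*(w - 4)*(w - 3)*(w + 2)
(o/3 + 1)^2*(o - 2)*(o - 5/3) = o^4/9 + 7*o^3/27 - 29*o^2/27 - 13*o/9 + 10/3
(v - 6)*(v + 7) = v^2 + v - 42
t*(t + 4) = t^2 + 4*t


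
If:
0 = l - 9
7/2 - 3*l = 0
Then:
No Solution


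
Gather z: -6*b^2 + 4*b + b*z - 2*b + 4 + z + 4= -6*b^2 + 2*b + z*(b + 1) + 8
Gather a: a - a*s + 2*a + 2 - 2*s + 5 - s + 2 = a*(3 - s) - 3*s + 9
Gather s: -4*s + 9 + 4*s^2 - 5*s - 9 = 4*s^2 - 9*s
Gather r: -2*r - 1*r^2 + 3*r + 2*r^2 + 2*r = r^2 + 3*r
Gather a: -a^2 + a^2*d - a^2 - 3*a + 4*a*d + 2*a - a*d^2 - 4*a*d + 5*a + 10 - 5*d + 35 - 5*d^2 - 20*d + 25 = a^2*(d - 2) + a*(4 - d^2) - 5*d^2 - 25*d + 70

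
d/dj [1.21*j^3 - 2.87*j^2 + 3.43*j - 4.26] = 3.63*j^2 - 5.74*j + 3.43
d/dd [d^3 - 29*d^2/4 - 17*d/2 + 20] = 3*d^2 - 29*d/2 - 17/2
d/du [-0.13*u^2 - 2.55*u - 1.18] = -0.26*u - 2.55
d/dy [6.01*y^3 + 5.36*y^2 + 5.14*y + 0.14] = 18.03*y^2 + 10.72*y + 5.14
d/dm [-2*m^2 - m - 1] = -4*m - 1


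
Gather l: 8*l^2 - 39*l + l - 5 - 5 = 8*l^2 - 38*l - 10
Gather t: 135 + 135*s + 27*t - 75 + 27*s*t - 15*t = 135*s + t*(27*s + 12) + 60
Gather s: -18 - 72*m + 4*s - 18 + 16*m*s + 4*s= -72*m + s*(16*m + 8) - 36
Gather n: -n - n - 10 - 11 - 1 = -2*n - 22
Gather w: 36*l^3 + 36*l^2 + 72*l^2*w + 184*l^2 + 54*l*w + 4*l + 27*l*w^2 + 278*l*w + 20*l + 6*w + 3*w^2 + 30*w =36*l^3 + 220*l^2 + 24*l + w^2*(27*l + 3) + w*(72*l^2 + 332*l + 36)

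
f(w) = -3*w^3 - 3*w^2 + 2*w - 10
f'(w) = -9*w^2 - 6*w + 2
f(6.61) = -994.27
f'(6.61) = -430.89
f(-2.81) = 27.26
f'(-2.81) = -52.20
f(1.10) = -15.42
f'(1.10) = -15.49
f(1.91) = -38.03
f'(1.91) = -42.29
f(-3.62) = 85.76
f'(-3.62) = -94.22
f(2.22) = -53.17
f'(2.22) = -55.68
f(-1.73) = -6.91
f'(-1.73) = -14.56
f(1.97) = -40.64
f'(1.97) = -44.75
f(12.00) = -5602.00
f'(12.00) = -1366.00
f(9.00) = -2422.00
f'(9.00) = -781.00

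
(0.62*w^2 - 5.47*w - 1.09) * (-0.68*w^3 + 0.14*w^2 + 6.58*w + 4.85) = -0.4216*w^5 + 3.8064*w^4 + 4.055*w^3 - 33.1382*w^2 - 33.7017*w - 5.2865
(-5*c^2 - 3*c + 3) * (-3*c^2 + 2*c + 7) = 15*c^4 - c^3 - 50*c^2 - 15*c + 21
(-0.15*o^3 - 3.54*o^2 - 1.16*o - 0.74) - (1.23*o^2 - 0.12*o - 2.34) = -0.15*o^3 - 4.77*o^2 - 1.04*o + 1.6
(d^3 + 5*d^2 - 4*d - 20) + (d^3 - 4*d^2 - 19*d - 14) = 2*d^3 + d^2 - 23*d - 34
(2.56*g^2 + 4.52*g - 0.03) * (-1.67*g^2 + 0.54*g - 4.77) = -4.2752*g^4 - 6.166*g^3 - 9.7203*g^2 - 21.5766*g + 0.1431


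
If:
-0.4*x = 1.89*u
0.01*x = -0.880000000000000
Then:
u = 18.62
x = -88.00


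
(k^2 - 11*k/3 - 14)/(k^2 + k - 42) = (k + 7/3)/(k + 7)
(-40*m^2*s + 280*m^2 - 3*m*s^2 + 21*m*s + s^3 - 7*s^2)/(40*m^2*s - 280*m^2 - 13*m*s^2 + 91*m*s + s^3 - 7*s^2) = (5*m + s)/(-5*m + s)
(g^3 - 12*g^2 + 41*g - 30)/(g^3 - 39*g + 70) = (g^2 - 7*g + 6)/(g^2 + 5*g - 14)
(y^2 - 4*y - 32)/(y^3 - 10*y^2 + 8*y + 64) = (y + 4)/(y^2 - 2*y - 8)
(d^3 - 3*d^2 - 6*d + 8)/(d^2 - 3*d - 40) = (-d^3 + 3*d^2 + 6*d - 8)/(-d^2 + 3*d + 40)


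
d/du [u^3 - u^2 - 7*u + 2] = 3*u^2 - 2*u - 7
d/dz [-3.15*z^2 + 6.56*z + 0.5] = 6.56 - 6.3*z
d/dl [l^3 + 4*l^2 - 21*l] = 3*l^2 + 8*l - 21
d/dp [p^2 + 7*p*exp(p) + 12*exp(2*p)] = 7*p*exp(p) + 2*p + 24*exp(2*p) + 7*exp(p)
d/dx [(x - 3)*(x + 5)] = 2*x + 2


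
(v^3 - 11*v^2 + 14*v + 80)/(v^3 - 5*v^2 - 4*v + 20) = (v - 8)/(v - 2)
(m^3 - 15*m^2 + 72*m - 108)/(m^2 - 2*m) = (m^3 - 15*m^2 + 72*m - 108)/(m*(m - 2))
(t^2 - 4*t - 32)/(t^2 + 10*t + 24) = (t - 8)/(t + 6)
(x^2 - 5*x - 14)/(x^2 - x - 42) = (x + 2)/(x + 6)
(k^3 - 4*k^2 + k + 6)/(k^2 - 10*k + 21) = (k^2 - k - 2)/(k - 7)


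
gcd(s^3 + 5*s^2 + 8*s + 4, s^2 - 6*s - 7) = s + 1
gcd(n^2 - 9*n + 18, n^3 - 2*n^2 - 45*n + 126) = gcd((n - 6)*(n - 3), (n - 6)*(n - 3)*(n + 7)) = n^2 - 9*n + 18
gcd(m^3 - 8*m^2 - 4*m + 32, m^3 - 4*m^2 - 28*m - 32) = m^2 - 6*m - 16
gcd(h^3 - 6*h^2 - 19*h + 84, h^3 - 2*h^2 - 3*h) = h - 3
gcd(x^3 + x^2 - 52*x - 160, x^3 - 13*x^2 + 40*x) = x - 8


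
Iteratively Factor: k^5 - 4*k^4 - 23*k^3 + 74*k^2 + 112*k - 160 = (k + 2)*(k^4 - 6*k^3 - 11*k^2 + 96*k - 80) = (k - 4)*(k + 2)*(k^3 - 2*k^2 - 19*k + 20) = (k - 4)*(k + 2)*(k + 4)*(k^2 - 6*k + 5) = (k - 5)*(k - 4)*(k + 2)*(k + 4)*(k - 1)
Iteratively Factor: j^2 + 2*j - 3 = (j + 3)*(j - 1)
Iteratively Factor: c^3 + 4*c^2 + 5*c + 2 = (c + 1)*(c^2 + 3*c + 2) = (c + 1)*(c + 2)*(c + 1)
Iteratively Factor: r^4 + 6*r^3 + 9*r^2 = (r + 3)*(r^3 + 3*r^2) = r*(r + 3)*(r^2 + 3*r) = r*(r + 3)^2*(r)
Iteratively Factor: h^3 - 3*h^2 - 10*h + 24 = (h - 2)*(h^2 - h - 12) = (h - 2)*(h + 3)*(h - 4)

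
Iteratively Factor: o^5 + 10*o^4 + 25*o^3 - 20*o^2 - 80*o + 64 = (o - 1)*(o^4 + 11*o^3 + 36*o^2 + 16*o - 64) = (o - 1)*(o + 4)*(o^3 + 7*o^2 + 8*o - 16) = (o - 1)*(o + 4)^2*(o^2 + 3*o - 4) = (o - 1)*(o + 4)^3*(o - 1)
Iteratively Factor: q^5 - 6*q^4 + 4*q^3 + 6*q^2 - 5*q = (q + 1)*(q^4 - 7*q^3 + 11*q^2 - 5*q) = (q - 1)*(q + 1)*(q^3 - 6*q^2 + 5*q) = q*(q - 1)*(q + 1)*(q^2 - 6*q + 5) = q*(q - 5)*(q - 1)*(q + 1)*(q - 1)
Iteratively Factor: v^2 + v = (v)*(v + 1)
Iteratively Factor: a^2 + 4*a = (a + 4)*(a)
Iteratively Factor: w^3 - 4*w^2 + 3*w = (w - 1)*(w^2 - 3*w) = (w - 3)*(w - 1)*(w)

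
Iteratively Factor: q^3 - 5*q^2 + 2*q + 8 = (q - 4)*(q^2 - q - 2) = (q - 4)*(q + 1)*(q - 2)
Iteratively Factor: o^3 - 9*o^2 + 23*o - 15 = (o - 5)*(o^2 - 4*o + 3) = (o - 5)*(o - 1)*(o - 3)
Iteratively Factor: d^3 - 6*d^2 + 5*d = (d - 1)*(d^2 - 5*d) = d*(d - 1)*(d - 5)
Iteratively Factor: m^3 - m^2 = (m)*(m^2 - m) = m*(m - 1)*(m)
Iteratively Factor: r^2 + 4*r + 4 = (r + 2)*(r + 2)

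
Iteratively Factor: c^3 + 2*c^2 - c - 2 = (c + 2)*(c^2 - 1) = (c - 1)*(c + 2)*(c + 1)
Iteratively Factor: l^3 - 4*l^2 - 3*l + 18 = (l + 2)*(l^2 - 6*l + 9) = (l - 3)*(l + 2)*(l - 3)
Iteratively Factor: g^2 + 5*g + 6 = (g + 2)*(g + 3)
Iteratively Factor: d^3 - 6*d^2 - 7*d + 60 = (d - 4)*(d^2 - 2*d - 15) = (d - 5)*(d - 4)*(d + 3)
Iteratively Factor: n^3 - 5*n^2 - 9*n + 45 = (n + 3)*(n^2 - 8*n + 15) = (n - 5)*(n + 3)*(n - 3)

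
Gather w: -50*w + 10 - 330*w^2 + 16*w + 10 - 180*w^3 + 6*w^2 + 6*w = -180*w^3 - 324*w^2 - 28*w + 20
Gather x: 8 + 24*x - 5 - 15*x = 9*x + 3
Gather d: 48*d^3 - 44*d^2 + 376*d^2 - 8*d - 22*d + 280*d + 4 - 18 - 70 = 48*d^3 + 332*d^2 + 250*d - 84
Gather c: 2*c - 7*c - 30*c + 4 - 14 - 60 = -35*c - 70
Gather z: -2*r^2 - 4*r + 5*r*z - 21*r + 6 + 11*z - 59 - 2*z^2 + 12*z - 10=-2*r^2 - 25*r - 2*z^2 + z*(5*r + 23) - 63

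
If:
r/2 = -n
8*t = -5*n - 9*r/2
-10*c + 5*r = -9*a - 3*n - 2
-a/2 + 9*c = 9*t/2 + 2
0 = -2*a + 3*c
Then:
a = 74/133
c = 148/399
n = 188/399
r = -376/399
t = 94/399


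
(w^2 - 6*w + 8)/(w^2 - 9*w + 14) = (w - 4)/(w - 7)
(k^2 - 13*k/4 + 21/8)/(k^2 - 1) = (8*k^2 - 26*k + 21)/(8*(k^2 - 1))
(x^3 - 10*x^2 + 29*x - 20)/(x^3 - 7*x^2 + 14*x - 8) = (x - 5)/(x - 2)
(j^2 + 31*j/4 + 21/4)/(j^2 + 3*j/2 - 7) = (4*j^2 + 31*j + 21)/(2*(2*j^2 + 3*j - 14))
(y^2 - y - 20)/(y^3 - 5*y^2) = (y + 4)/y^2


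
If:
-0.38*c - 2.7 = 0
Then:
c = -7.11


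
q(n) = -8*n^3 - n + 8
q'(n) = -24*n^2 - 1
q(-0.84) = 13.58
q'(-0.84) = -17.93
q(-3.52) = 360.43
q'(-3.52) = -298.37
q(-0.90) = 14.73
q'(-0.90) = -20.44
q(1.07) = -2.87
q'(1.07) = -28.48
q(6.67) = -2372.60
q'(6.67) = -1068.73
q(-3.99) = 520.16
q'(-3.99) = -383.08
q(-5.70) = 1495.24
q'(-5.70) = -780.76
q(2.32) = -94.22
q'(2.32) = -130.18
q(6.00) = -1726.00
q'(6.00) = -865.00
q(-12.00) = 13844.00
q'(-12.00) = -3457.00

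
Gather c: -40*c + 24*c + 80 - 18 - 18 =44 - 16*c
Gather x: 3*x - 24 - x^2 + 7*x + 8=-x^2 + 10*x - 16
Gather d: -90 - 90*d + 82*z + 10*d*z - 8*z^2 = d*(10*z - 90) - 8*z^2 + 82*z - 90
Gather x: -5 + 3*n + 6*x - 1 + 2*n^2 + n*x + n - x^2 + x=2*n^2 + 4*n - x^2 + x*(n + 7) - 6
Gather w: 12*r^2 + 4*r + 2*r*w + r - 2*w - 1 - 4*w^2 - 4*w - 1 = 12*r^2 + 5*r - 4*w^2 + w*(2*r - 6) - 2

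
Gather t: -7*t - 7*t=-14*t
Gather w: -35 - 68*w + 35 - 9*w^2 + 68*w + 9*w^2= 0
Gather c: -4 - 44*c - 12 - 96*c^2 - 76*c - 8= -96*c^2 - 120*c - 24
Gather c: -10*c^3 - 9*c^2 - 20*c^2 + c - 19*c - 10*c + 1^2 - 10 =-10*c^3 - 29*c^2 - 28*c - 9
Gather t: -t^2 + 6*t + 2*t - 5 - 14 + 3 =-t^2 + 8*t - 16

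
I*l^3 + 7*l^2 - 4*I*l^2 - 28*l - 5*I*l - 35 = (l - 5)*(l - 7*I)*(I*l + I)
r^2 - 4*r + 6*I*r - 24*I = (r - 4)*(r + 6*I)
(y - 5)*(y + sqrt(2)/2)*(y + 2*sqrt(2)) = y^3 - 5*y^2 + 5*sqrt(2)*y^2/2 - 25*sqrt(2)*y/2 + 2*y - 10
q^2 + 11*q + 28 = (q + 4)*(q + 7)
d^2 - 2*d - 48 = (d - 8)*(d + 6)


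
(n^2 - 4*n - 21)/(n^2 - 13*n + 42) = (n + 3)/(n - 6)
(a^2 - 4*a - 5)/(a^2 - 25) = (a + 1)/(a + 5)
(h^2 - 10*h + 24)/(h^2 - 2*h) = (h^2 - 10*h + 24)/(h*(h - 2))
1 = 1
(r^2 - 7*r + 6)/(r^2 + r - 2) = (r - 6)/(r + 2)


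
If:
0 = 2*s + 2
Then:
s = -1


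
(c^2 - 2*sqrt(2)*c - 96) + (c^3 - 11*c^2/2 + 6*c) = c^3 - 9*c^2/2 - 2*sqrt(2)*c + 6*c - 96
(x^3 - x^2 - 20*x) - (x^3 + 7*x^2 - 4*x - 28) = -8*x^2 - 16*x + 28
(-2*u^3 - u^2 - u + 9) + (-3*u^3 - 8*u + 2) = -5*u^3 - u^2 - 9*u + 11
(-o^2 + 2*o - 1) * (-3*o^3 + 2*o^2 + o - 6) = 3*o^5 - 8*o^4 + 6*o^3 + 6*o^2 - 13*o + 6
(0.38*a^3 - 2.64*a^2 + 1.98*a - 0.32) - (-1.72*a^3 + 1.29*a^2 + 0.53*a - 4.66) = 2.1*a^3 - 3.93*a^2 + 1.45*a + 4.34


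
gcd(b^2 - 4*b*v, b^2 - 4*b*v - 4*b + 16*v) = -b + 4*v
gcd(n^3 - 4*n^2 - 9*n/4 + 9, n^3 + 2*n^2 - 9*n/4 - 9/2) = n^2 - 9/4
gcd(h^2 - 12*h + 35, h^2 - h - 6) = 1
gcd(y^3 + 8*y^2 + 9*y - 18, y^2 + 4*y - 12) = y + 6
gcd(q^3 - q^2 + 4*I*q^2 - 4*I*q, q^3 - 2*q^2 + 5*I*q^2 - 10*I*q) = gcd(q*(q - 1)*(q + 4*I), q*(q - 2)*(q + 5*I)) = q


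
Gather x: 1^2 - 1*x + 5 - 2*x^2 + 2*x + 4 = -2*x^2 + x + 10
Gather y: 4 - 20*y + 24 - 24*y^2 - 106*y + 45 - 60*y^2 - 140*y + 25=-84*y^2 - 266*y + 98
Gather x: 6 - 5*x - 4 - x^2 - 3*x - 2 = -x^2 - 8*x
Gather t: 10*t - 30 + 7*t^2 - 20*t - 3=7*t^2 - 10*t - 33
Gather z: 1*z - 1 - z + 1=0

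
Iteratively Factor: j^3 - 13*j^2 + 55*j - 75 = (j - 5)*(j^2 - 8*j + 15) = (j - 5)^2*(j - 3)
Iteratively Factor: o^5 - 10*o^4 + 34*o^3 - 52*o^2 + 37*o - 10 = (o - 1)*(o^4 - 9*o^3 + 25*o^2 - 27*o + 10) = (o - 5)*(o - 1)*(o^3 - 4*o^2 + 5*o - 2) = (o - 5)*(o - 2)*(o - 1)*(o^2 - 2*o + 1) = (o - 5)*(o - 2)*(o - 1)^2*(o - 1)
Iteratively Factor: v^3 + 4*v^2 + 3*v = (v + 1)*(v^2 + 3*v) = v*(v + 1)*(v + 3)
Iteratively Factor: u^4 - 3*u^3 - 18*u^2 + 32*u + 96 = (u + 2)*(u^3 - 5*u^2 - 8*u + 48) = (u - 4)*(u + 2)*(u^2 - u - 12) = (u - 4)*(u + 2)*(u + 3)*(u - 4)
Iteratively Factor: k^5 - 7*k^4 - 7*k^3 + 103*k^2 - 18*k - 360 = (k + 2)*(k^4 - 9*k^3 + 11*k^2 + 81*k - 180) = (k + 2)*(k + 3)*(k^3 - 12*k^2 + 47*k - 60) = (k - 3)*(k + 2)*(k + 3)*(k^2 - 9*k + 20) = (k - 4)*(k - 3)*(k + 2)*(k + 3)*(k - 5)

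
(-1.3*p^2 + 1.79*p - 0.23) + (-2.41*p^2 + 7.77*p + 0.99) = -3.71*p^2 + 9.56*p + 0.76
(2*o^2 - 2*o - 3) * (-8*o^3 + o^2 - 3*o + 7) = -16*o^5 + 18*o^4 + 16*o^3 + 17*o^2 - 5*o - 21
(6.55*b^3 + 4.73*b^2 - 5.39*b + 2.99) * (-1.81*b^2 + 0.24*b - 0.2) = -11.8555*b^5 - 6.9893*b^4 + 9.5811*b^3 - 7.6515*b^2 + 1.7956*b - 0.598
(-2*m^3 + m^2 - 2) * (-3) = 6*m^3 - 3*m^2 + 6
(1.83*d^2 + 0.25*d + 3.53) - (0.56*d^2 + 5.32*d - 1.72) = 1.27*d^2 - 5.07*d + 5.25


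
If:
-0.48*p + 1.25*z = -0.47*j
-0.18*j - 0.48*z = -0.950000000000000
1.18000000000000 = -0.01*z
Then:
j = 319.94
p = 5.99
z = -118.00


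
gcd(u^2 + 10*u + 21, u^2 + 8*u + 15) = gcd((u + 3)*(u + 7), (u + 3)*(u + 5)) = u + 3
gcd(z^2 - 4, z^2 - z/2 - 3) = z - 2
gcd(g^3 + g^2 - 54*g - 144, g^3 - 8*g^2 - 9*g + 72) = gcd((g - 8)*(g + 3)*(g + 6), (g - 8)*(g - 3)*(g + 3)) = g^2 - 5*g - 24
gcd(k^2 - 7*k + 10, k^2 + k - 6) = k - 2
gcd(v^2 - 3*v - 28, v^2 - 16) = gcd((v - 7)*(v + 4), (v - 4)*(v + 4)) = v + 4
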